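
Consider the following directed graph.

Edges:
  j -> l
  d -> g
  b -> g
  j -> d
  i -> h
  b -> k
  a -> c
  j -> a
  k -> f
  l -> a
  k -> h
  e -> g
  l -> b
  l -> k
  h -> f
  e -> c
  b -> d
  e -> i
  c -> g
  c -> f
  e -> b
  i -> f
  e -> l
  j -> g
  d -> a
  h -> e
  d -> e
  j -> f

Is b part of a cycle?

b is on a cycle iff b can reach itself via ≥1 edge.
b → d → e → b — yes.

Yes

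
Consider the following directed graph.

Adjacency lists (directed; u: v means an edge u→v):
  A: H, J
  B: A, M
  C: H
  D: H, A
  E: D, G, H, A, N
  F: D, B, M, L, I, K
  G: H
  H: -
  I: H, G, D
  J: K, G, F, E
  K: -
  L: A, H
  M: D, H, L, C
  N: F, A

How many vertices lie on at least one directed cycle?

10

A vertex is on a directed cycle iff it belongs to a strongly connected component of size ≥ 2 (or has a self-loop).
The vertices on cycles are {A, B, D, E, F, I, J, L, M, N} — 10 in total.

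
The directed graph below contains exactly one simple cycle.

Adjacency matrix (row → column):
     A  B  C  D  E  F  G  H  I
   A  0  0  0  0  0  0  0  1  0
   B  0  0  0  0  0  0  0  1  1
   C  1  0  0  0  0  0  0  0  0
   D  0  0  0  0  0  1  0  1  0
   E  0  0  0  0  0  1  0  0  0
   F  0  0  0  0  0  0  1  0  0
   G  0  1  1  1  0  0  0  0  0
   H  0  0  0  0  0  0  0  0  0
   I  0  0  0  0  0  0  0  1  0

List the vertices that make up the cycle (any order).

DFS with gray/black marking from F:
F gray
  G gray
    D gray
      D→F: F is gray → back edge
Back edge closes the cycle F → G → D → F; its vertices are {D, F, G}.

D, F, G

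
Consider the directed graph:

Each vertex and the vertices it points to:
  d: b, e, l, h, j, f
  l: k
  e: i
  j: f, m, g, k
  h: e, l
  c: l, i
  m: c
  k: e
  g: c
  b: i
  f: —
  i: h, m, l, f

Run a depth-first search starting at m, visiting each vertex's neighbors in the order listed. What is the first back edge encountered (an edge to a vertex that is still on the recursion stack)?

DFS from m (visiting each vertex's neighbors in the order listed); mark gray on enter, black on exit:
m gray
  c gray
    l gray
      k gray
        e gray
          i gray
            h gray
              h→e: e is gray → back edge
First back edge: h → e.

h→e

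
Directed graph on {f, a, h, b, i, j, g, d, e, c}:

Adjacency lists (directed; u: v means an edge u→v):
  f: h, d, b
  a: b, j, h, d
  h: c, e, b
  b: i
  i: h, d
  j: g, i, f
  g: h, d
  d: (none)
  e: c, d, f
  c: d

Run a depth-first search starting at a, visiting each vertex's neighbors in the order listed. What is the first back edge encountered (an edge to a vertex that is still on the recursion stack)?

f→h

DFS from a (visiting each vertex's neighbors in the order listed); mark gray on enter, black on exit:
a gray
  b gray
    i gray
      h gray
        c gray
          d gray
          d black
        c black
        e gray
          e→c: c black — skip
          e→d: d black — skip
          f gray
            f→h: h is gray → back edge
First back edge: f → h.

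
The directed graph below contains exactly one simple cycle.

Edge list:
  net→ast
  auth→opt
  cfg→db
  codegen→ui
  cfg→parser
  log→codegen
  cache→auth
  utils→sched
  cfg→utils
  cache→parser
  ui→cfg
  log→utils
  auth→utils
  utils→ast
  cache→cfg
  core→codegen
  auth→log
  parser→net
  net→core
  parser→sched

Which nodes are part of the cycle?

DFS with gray/black marking from cfg:
cfg gray
  parser gray
    sched gray
    sched black
    net gray
      ast gray
      ast black
      core gray
        codegen gray
          ui gray
            ui→cfg: cfg is gray → back edge
Back edge closes the cycle cfg → parser → net → core → codegen → ui → cfg; its vertices are {ui, cfg, net, core, parser, codegen}.

ui, cfg, net, core, parser, codegen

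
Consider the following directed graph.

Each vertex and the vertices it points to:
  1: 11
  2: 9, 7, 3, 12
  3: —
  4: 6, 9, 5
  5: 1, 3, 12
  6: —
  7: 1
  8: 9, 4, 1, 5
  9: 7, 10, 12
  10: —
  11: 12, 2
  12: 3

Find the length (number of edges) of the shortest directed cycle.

4

For each vertex v, BFS finds the shortest path from v back to v.
The shortest such closed walk is 7 → 1 → 11 → 2 → 7, length 4.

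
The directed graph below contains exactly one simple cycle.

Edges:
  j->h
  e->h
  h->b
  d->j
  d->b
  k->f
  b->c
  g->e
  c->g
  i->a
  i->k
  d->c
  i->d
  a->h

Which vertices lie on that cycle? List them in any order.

b, c, e, g, h

DFS with gray/black marking from c:
c gray
  g gray
    e gray
      h gray
        b gray
          b→c: c is gray → back edge
Back edge closes the cycle c → g → e → h → b → c; its vertices are {b, c, e, g, h}.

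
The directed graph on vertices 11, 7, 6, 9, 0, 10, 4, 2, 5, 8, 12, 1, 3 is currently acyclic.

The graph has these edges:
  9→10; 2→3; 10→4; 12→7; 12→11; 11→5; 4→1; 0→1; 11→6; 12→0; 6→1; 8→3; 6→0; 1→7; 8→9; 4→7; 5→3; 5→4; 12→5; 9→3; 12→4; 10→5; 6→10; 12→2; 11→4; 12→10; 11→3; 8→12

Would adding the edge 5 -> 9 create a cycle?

Yes

Adding 5→9 creates a cycle iff 9 can already reach 5.
Path from 9: 9 → 10 → 5.
So 9 → … → 5 → 9 is a cycle.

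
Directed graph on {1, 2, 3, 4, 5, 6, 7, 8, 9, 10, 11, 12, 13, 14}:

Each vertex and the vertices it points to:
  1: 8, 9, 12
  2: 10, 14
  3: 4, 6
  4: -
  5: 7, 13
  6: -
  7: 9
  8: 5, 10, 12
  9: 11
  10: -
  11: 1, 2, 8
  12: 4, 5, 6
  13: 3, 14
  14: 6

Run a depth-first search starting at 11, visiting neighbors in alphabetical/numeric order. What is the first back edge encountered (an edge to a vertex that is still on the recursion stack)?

DFS from 11 (visiting neighbors in alphabetical/numeric order); mark gray on enter, black on exit:
11 gray
  1 gray
    8 gray
      5 gray
        7 gray
          9 gray
            9→11: 11 is gray → back edge
First back edge: 9 → 11.

9->11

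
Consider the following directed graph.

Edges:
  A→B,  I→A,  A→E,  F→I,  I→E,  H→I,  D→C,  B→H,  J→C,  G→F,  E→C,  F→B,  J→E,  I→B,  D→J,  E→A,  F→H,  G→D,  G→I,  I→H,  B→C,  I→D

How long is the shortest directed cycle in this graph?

2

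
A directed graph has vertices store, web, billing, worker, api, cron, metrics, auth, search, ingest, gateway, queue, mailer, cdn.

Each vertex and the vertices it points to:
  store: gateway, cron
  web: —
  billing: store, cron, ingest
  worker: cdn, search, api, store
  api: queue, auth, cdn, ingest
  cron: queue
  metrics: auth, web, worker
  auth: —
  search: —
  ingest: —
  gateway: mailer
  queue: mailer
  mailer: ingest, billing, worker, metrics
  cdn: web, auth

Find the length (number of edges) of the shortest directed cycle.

For each vertex v, BFS finds the shortest path from v back to v.
The shortest such closed walk is gateway → mailer → billing → store → gateway, length 4.

4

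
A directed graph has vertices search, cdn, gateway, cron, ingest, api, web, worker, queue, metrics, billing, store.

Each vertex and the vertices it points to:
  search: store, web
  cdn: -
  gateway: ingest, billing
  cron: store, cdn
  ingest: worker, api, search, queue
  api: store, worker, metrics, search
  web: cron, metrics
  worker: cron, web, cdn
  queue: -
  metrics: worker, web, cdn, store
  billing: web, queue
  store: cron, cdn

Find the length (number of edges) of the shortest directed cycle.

2

For each vertex v, BFS finds the shortest path from v back to v.
The shortest such closed walk is web → metrics → web, length 2.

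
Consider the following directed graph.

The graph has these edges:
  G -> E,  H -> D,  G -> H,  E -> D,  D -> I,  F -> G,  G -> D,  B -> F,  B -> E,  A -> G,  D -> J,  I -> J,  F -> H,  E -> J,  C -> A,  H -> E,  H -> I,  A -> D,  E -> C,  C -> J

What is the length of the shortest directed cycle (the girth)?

4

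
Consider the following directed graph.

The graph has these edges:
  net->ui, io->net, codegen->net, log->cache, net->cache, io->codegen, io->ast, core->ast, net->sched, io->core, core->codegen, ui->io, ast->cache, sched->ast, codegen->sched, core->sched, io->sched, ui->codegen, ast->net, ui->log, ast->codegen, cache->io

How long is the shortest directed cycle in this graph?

For each vertex v, BFS finds the shortest path from v back to v.
The shortest such closed walk is ui → codegen → net → ui, length 3.

3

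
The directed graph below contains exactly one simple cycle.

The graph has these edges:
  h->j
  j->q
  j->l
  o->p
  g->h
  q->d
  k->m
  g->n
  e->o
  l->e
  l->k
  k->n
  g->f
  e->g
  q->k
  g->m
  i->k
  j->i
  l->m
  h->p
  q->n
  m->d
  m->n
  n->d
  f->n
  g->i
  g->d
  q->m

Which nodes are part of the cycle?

DFS with gray/black marking from e:
e gray
  o gray
    p gray
    p black
  o black
  g gray
    f gray
      n gray
        d gray
        d black
      n black
    f black
    g→n: n black — skip
    h gray
      j gray
        q gray
          k gray
            m gray
              m→d: d black — skip
              m→n: n black — skip
            m black
            k→n: n black — skip
          k black
          q→d: d black — skip
          q→n: n black — skip
          q→m: m black — skip
        q black
        l gray
          l→e: e is gray → back edge
Back edge closes the cycle e → g → h → j → l → e; its vertices are {e, g, h, j, l}.

e, g, h, j, l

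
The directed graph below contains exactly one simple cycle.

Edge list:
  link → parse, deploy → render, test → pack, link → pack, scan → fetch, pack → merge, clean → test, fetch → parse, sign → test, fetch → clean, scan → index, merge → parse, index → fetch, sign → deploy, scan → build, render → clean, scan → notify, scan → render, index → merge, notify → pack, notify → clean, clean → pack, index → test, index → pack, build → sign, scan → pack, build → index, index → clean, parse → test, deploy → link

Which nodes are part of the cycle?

DFS with gray/black marking from merge:
merge gray
  parse gray
    test gray
      pack gray
        pack→merge: merge is gray → back edge
Back edge closes the cycle merge → parse → test → pack → merge; its vertices are {pack, test, merge, parse}.

pack, test, merge, parse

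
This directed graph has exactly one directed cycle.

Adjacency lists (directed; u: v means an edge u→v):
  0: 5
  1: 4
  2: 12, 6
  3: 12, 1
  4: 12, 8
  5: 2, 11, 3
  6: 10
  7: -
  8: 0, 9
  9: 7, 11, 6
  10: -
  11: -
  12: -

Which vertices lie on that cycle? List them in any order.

DFS with gray/black marking from 8:
8 gray
  0 gray
    5 gray
      2 gray
        12 gray
        12 black
        6 gray
          10 gray
          10 black
        6 black
      2 black
      11 gray
      11 black
      3 gray
        3→12: 12 black — skip
        1 gray
          4 gray
            4→12: 12 black — skip
            4→8: 8 is gray → back edge
Back edge closes the cycle 8 → 0 → 5 → 3 → 1 → 4 → 8; its vertices are {0, 1, 3, 4, 5, 8}.

0, 1, 3, 4, 5, 8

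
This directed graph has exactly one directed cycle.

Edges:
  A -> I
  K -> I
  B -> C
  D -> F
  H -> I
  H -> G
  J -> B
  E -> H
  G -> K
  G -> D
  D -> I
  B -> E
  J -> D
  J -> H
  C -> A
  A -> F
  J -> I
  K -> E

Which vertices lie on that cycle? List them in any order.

E, G, H, K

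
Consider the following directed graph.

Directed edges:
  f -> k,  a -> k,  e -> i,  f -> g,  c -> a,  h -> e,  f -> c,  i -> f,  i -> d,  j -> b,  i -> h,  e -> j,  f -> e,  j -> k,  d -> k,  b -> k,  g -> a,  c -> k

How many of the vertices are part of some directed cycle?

A vertex is on a directed cycle iff it belongs to a strongly connected component of size ≥ 2 (or has a self-loop).
The vertices on cycles are {e, f, h, i} — 4 in total.

4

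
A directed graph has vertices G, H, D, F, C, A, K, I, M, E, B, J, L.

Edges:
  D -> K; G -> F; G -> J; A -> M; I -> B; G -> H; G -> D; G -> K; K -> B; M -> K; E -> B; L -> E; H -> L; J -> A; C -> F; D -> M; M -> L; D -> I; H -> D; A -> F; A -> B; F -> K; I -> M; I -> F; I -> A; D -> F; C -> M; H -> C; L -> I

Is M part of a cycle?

M is on a cycle iff M can reach itself via ≥1 edge.
M → L → I → M — yes.

Yes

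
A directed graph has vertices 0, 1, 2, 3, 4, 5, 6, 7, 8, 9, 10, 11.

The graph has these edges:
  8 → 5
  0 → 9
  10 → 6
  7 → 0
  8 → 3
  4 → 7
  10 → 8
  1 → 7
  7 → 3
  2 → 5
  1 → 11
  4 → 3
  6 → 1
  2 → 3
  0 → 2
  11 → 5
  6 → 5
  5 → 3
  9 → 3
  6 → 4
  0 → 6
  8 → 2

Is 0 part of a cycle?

Yes

0 is on a cycle iff 0 can reach itself via ≥1 edge.
0 → 6 → 1 → 7 → 0 — yes.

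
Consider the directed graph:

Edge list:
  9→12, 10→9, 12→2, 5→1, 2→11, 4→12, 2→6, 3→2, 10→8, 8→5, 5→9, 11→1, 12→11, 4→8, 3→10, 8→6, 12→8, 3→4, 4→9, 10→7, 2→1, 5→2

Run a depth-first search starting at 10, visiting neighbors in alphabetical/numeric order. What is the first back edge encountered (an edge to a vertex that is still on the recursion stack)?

12->8

DFS from 10 (visiting neighbors in alphabetical/numeric order); mark gray on enter, black on exit:
10 gray
  7 gray
  7 black
  8 gray
    5 gray
      1 gray
      1 black
      2 gray
        2→1: 1 black — skip
        6 gray
        6 black
        11 gray
          11→1: 1 black — skip
        11 black
      2 black
      9 gray
        12 gray
          12→2: 2 black — skip
          12→8: 8 is gray → back edge
First back edge: 12 → 8.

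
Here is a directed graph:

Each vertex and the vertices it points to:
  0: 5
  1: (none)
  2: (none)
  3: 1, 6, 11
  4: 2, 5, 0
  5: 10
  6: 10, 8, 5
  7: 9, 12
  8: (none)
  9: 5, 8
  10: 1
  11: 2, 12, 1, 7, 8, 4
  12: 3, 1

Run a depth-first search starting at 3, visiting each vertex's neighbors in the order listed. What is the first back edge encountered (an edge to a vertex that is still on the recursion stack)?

12→3

DFS from 3 (visiting each vertex's neighbors in the order listed); mark gray on enter, black on exit:
3 gray
  1 gray
  1 black
  6 gray
    10 gray
      10→1: 1 black — skip
    10 black
    8 gray
    8 black
    5 gray
      5→10: 10 black — skip
    5 black
  6 black
  11 gray
    2 gray
    2 black
    12 gray
      12→3: 3 is gray → back edge
First back edge: 12 → 3.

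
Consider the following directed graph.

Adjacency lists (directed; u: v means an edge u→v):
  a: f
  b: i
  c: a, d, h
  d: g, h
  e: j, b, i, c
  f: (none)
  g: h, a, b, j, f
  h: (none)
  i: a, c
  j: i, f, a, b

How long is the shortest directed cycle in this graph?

5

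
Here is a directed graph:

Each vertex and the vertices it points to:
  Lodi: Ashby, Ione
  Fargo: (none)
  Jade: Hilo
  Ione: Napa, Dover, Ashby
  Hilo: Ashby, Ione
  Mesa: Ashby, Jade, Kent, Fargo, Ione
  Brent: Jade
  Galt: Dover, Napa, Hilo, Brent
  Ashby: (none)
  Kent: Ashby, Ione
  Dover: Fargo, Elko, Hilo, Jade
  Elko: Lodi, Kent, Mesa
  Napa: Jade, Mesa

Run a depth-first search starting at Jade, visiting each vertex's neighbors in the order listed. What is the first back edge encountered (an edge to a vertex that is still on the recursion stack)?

Napa->Jade

DFS from Jade (visiting each vertex's neighbors in the order listed); mark gray on enter, black on exit:
Jade gray
  Hilo gray
    Ashby gray
    Ashby black
    Ione gray
      Napa gray
        Napa→Jade: Jade is gray → back edge
First back edge: Napa → Jade.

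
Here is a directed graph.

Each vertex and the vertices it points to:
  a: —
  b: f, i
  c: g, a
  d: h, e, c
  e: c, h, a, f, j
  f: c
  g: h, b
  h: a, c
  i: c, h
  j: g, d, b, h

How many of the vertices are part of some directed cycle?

A vertex is on a directed cycle iff it belongs to a strongly connected component of size ≥ 2 (or has a self-loop).
The vertices on cycles are {b, c, d, e, f, g, h, i, j} — 9 in total.

9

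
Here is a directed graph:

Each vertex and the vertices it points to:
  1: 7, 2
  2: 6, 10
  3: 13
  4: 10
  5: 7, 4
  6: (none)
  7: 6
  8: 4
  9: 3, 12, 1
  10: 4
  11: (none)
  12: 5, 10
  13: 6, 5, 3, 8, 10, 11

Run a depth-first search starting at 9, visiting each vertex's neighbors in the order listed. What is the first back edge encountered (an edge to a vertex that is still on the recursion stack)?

DFS from 9 (visiting each vertex's neighbors in the order listed); mark gray on enter, black on exit:
9 gray
  3 gray
    13 gray
      6 gray
      6 black
      5 gray
        7 gray
          7→6: 6 black — skip
        7 black
        4 gray
          10 gray
            10→4: 4 is gray → back edge
First back edge: 10 → 4.

10→4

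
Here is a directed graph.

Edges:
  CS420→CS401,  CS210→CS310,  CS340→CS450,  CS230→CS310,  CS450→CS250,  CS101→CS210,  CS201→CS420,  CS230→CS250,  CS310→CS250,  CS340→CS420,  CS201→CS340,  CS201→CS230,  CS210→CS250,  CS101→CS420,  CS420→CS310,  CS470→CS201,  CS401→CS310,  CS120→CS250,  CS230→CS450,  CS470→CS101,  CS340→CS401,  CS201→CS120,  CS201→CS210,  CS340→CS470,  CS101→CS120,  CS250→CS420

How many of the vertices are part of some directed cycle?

A vertex is on a directed cycle iff it belongs to a strongly connected component of size ≥ 2 (or has a self-loop).
The vertices on cycles are {CS201, CS250, CS310, CS340, CS401, CS420, CS470} — 7 in total.

7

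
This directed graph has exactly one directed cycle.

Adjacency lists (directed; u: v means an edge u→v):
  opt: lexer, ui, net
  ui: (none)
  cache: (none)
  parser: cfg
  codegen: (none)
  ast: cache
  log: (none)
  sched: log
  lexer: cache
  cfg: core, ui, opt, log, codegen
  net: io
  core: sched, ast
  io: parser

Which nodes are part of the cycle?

DFS with gray/black marking from cfg:
cfg gray
  core gray
    sched gray
      log gray
      log black
    sched black
    ast gray
      cache gray
      cache black
    ast black
  core black
  ui gray
  ui black
  opt gray
    lexer gray
      lexer→cache: cache black — skip
    lexer black
    opt→ui: ui black — skip
    net gray
      io gray
        parser gray
          parser→cfg: cfg is gray → back edge
Back edge closes the cycle cfg → opt → net → io → parser → cfg; its vertices are {io, cfg, net, opt, parser}.

io, cfg, net, opt, parser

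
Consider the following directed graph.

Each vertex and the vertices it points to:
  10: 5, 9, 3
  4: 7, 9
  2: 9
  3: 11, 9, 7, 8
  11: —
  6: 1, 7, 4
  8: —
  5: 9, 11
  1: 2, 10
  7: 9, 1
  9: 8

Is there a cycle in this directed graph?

Yes

DFS with white/gray/black marking, starting from 4:
4 gray
  7 gray
    9 gray
      8 gray
      8 black
    9 black
    1 gray
      2 gray
        2→9: 9 black — skip
      2 black
      10 gray
        5 gray
          5→9: 9 black — skip
          11 gray
          11 black
        5 black
        10→9: 9 black — skip
        3 gray
          3→11: 11 black — skip
          3→9: 9 black — skip
          3→7: 7 is gray → back edge
Back edge found, so a cycle exists: 7 → 1 → 10 → 3 → 7.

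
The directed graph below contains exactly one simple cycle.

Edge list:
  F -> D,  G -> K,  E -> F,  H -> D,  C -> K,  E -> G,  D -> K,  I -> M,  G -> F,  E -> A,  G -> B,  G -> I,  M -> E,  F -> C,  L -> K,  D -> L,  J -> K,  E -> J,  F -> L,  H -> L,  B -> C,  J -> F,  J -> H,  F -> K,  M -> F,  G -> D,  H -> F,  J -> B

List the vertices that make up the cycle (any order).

E, G, I, M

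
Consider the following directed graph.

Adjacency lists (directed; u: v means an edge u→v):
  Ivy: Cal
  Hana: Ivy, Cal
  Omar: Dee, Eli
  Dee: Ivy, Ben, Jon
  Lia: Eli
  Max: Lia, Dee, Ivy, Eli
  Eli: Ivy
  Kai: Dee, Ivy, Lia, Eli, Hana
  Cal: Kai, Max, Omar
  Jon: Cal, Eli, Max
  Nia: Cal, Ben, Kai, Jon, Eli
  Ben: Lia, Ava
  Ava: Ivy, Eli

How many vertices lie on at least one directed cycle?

12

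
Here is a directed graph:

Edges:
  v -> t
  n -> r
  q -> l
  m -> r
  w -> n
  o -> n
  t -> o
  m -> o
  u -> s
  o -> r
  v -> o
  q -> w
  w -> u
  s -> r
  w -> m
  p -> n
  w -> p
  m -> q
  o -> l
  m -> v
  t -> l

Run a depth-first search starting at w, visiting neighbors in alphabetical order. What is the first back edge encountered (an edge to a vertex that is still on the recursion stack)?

q->w

DFS from w (visiting neighbors in alphabetical order); mark gray on enter, black on exit:
w gray
  m gray
    o gray
      l gray
      l black
      n gray
        r gray
        r black
      n black
      o→r: r black — skip
    o black
    q gray
      q→l: l black — skip
      q→w: w is gray → back edge
First back edge: q → w.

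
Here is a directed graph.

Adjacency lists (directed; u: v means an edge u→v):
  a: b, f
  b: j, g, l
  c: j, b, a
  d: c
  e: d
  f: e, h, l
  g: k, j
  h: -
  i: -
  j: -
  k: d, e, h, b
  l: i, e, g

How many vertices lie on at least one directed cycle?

9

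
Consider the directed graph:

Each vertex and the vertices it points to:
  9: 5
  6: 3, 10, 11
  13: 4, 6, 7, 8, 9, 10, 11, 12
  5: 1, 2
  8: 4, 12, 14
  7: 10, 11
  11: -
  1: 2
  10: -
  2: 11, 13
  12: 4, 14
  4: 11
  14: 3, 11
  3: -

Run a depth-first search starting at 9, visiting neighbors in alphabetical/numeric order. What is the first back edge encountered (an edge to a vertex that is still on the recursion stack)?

DFS from 9 (visiting neighbors in alphabetical/numeric order); mark gray on enter, black on exit:
9 gray
  5 gray
    1 gray
      2 gray
        11 gray
        11 black
        13 gray
          4 gray
            4→11: 11 black — skip
          4 black
          6 gray
            3 gray
            3 black
            10 gray
            10 black
            6→11: 11 black — skip
          6 black
          7 gray
            7→10: 10 black — skip
            7→11: 11 black — skip
          7 black
          8 gray
            8→4: 4 black — skip
            12 gray
              12→4: 4 black — skip
              14 gray
                14→3: 3 black — skip
                14→11: 11 black — skip
              14 black
            12 black
            8→14: 14 black — skip
          8 black
          13→9: 9 is gray → back edge
First back edge: 13 → 9.

13->9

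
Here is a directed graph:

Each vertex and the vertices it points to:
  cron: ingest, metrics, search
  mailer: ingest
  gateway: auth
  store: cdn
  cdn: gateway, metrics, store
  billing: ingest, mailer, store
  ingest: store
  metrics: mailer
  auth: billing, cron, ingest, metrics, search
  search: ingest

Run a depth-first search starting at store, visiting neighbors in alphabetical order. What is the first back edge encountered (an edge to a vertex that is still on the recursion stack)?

ingest→store

DFS from store (visiting neighbors in alphabetical order); mark gray on enter, black on exit:
store gray
  cdn gray
    gateway gray
      auth gray
        billing gray
          ingest gray
            ingest→store: store is gray → back edge
First back edge: ingest → store.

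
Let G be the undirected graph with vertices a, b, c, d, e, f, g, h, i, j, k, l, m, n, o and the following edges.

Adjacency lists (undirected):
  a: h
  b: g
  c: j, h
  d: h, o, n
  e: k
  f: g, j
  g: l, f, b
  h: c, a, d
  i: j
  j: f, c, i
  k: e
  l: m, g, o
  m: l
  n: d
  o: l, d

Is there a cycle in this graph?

Yes

DFS, tracking each vertex's parent; an edge to a visited non-parent vertex closes a cycle.
Start from b:
visit b (parent –)
  visit g (parent b)
    visit l (parent g)
      visit m (parent l)
        m–l: parent, skip
      l–g: parent, skip
      visit o (parent l)
        o–l: parent, skip
        visit d (parent o)
          visit h (parent d)
            visit c (parent h)
              visit j (parent c)
                visit f (parent j)
                  f–g: g visited and ≠ parent → cycle
Cycle: g – l – o – d – h – c – j – f – g.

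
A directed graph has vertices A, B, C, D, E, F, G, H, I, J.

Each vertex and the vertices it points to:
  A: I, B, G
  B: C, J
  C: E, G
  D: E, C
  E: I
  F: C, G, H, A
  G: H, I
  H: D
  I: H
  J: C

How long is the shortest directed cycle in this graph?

For each vertex v, BFS finds the shortest path from v back to v.
The shortest such closed walk is G → H → D → C → G, length 4.

4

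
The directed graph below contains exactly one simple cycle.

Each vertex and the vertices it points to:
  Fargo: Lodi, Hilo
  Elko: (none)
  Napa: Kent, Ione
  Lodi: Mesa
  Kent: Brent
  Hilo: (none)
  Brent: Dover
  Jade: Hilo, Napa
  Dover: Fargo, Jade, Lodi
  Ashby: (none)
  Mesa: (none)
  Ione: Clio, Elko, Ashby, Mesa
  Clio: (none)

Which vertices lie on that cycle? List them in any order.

Jade, Kent, Napa, Brent, Dover

DFS with gray/black marking from Napa:
Napa gray
  Kent gray
    Brent gray
      Dover gray
        Fargo gray
          Lodi gray
            Mesa gray
            Mesa black
          Lodi black
          Hilo gray
          Hilo black
        Fargo black
        Jade gray
          Jade→Hilo: Hilo black — skip
          Jade→Napa: Napa is gray → back edge
Back edge closes the cycle Napa → Kent → Brent → Dover → Jade → Napa; its vertices are {Jade, Kent, Napa, Brent, Dover}.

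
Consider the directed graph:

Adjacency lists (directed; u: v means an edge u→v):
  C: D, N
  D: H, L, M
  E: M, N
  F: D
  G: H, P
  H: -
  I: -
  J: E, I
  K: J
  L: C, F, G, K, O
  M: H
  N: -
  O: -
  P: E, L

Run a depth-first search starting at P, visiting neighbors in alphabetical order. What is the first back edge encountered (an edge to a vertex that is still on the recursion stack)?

DFS from P (visiting neighbors in alphabetical order); mark gray on enter, black on exit:
P gray
  E gray
    M gray
      H gray
      H black
    M black
    N gray
    N black
  E black
  L gray
    C gray
      D gray
        D→H: H black — skip
        D→L: L is gray → back edge
First back edge: D → L.

D->L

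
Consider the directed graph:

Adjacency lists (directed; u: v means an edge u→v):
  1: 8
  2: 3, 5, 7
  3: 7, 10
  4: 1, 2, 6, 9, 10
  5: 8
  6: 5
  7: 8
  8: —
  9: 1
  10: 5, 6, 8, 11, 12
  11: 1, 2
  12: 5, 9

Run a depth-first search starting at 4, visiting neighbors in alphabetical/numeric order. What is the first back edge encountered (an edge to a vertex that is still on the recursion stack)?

11→2

DFS from 4 (visiting neighbors in alphabetical/numeric order); mark gray on enter, black on exit:
4 gray
  1 gray
    8 gray
    8 black
  1 black
  2 gray
    3 gray
      7 gray
        7→8: 8 black — skip
      7 black
      10 gray
        5 gray
          5→8: 8 black — skip
        5 black
        6 gray
          6→5: 5 black — skip
        6 black
        10→8: 8 black — skip
        11 gray
          11→1: 1 black — skip
          11→2: 2 is gray → back edge
First back edge: 11 → 2.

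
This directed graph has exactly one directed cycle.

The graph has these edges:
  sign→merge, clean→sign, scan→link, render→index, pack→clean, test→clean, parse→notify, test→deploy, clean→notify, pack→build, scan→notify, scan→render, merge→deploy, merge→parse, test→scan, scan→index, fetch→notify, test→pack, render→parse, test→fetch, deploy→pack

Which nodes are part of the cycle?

DFS with gray/black marking from pack:
pack gray
  build gray
  build black
  clean gray
    notify gray
    notify black
    sign gray
      merge gray
        deploy gray
          deploy→pack: pack is gray → back edge
Back edge closes the cycle pack → clean → sign → merge → deploy → pack; its vertices are {pack, sign, clean, merge, deploy}.

pack, sign, clean, merge, deploy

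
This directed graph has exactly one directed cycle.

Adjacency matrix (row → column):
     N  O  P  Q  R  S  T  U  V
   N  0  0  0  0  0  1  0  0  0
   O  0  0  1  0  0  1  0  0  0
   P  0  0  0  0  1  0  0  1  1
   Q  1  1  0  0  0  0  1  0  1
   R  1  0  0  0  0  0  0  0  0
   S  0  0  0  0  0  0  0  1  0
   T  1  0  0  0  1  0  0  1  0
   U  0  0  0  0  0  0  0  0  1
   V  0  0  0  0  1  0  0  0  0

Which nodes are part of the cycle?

N, R, S, U, V

DFS with gray/black marking from N:
N gray
  S gray
    U gray
      V gray
        R gray
          R→N: N is gray → back edge
Back edge closes the cycle N → S → U → V → R → N; its vertices are {N, R, S, U, V}.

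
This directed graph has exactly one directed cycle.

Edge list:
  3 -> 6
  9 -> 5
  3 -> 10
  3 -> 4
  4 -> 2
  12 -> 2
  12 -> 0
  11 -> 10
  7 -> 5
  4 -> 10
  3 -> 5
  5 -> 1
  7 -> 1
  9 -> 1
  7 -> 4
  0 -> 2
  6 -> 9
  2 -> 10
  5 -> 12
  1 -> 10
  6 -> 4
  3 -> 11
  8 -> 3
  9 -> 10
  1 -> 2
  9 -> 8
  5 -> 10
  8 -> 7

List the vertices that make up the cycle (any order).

3, 6, 8, 9

DFS with gray/black marking from 8:
8 gray
  3 gray
    11 gray
      10 gray
      10 black
    11 black
    5 gray
      12 gray
        2 gray
          2→10: 10 black — skip
        2 black
        0 gray
          0→2: 2 black — skip
        0 black
      12 black
      1 gray
        1→10: 10 black — skip
        1→2: 2 black — skip
      1 black
      5→10: 10 black — skip
    5 black
    3→10: 10 black — skip
    6 gray
      9 gray
        9→1: 1 black — skip
        9→10: 10 black — skip
        9→5: 5 black — skip
        9→8: 8 is gray → back edge
Back edge closes the cycle 8 → 3 → 6 → 9 → 8; its vertices are {3, 6, 8, 9}.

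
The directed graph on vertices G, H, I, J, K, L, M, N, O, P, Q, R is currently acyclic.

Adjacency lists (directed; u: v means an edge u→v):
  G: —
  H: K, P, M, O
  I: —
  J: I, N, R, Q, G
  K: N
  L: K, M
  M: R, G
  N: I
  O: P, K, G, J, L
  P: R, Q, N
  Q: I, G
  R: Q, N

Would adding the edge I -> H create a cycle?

Adding I→H creates a cycle iff H can already reach I.
Path from H: H → O → J → I.
So H → … → I → H is a cycle.

Yes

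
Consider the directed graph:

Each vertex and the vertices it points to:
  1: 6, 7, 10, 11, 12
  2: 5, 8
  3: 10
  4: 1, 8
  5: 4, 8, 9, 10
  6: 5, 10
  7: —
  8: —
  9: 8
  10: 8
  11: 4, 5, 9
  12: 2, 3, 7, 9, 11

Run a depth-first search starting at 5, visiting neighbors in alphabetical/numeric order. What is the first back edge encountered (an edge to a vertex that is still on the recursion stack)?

6->5

DFS from 5 (visiting neighbors in alphabetical/numeric order); mark gray on enter, black on exit:
5 gray
  4 gray
    1 gray
      6 gray
        6→5: 5 is gray → back edge
First back edge: 6 → 5.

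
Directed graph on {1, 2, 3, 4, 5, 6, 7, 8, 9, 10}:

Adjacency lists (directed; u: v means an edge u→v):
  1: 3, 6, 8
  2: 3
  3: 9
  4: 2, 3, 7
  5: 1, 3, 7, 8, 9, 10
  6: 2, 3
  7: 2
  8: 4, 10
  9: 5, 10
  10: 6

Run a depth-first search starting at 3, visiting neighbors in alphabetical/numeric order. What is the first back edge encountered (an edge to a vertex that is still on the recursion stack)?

1->3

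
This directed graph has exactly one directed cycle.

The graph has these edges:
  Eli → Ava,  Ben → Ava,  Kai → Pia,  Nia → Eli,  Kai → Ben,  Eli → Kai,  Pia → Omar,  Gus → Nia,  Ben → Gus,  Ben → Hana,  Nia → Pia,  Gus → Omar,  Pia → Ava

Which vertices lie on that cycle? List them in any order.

Ben, Eli, Gus, Kai, Nia

DFS with gray/black marking from Gus:
Gus gray
  Nia gray
    Eli gray
      Ava gray
      Ava black
      Kai gray
        Pia gray
          Pia→Ava: Ava black — skip
          Omar gray
          Omar black
        Pia black
        Ben gray
          Ben→Ava: Ava black — skip
          Hana gray
          Hana black
          Ben→Gus: Gus is gray → back edge
Back edge closes the cycle Gus → Nia → Eli → Kai → Ben → Gus; its vertices are {Ben, Eli, Gus, Kai, Nia}.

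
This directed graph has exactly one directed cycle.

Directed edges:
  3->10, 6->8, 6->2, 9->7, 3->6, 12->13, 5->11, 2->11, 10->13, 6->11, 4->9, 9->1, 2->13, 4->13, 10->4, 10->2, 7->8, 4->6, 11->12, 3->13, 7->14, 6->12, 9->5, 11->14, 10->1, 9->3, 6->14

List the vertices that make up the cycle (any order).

3, 4, 9, 10

DFS with gray/black marking from 4:
4 gray
  6 gray
    14 gray
    14 black
    8 gray
    8 black
    12 gray
      13 gray
      13 black
    12 black
    2 gray
      2→13: 13 black — skip
      11 gray
        11→14: 14 black — skip
        11→12: 12 black — skip
      11 black
    2 black
    6→11: 11 black — skip
  6 black
  4→13: 13 black — skip
  9 gray
    3 gray
      10 gray
        1 gray
        1 black
        10→2: 2 black — skip
        10→4: 4 is gray → back edge
Back edge closes the cycle 4 → 9 → 3 → 10 → 4; its vertices are {3, 4, 9, 10}.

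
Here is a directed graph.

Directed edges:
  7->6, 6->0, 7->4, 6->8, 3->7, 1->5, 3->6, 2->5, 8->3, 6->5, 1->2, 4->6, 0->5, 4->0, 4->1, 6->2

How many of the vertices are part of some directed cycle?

A vertex is on a directed cycle iff it belongs to a strongly connected component of size ≥ 2 (or has a self-loop).
The vertices on cycles are {3, 4, 6, 7, 8} — 5 in total.

5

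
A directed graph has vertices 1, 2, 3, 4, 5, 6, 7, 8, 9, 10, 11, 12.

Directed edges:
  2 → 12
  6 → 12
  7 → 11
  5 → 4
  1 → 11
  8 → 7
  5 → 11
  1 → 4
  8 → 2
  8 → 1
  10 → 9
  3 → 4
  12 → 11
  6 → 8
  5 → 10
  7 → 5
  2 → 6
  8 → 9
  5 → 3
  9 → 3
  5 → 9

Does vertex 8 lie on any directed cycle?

Yes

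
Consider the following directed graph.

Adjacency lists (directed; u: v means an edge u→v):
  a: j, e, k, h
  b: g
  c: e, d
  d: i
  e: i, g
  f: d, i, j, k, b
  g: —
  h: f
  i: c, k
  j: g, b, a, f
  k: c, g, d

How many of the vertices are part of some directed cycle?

A vertex is on a directed cycle iff it belongs to a strongly connected component of size ≥ 2 (or has a self-loop).
The vertices on cycles are {a, c, d, e, f, h, i, j, k} — 9 in total.

9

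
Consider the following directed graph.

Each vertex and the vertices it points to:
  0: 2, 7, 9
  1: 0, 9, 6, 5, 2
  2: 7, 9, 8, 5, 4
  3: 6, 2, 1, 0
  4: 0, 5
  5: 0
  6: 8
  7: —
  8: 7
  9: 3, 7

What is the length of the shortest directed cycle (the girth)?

3

For each vertex v, BFS finds the shortest path from v back to v.
The shortest such closed walk is 3 → 1 → 9 → 3, length 3.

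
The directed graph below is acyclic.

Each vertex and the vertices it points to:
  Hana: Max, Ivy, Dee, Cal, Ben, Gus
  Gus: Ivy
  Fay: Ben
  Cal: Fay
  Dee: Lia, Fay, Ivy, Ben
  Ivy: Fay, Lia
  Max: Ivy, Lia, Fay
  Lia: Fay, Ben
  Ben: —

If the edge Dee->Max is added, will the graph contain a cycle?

Adding Dee→Max creates a cycle iff Max can already reach Dee.
Explore from Max: no path reaches Dee. The graph stays acyclic.

No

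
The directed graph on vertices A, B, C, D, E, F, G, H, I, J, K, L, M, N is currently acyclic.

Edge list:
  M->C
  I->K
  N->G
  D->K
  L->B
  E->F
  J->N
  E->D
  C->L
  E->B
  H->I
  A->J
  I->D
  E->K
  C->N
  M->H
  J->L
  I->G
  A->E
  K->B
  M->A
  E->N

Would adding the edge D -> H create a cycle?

Adding D→H creates a cycle iff H can already reach D.
Path from H: H → I → D.
So H → … → D → H is a cycle.

Yes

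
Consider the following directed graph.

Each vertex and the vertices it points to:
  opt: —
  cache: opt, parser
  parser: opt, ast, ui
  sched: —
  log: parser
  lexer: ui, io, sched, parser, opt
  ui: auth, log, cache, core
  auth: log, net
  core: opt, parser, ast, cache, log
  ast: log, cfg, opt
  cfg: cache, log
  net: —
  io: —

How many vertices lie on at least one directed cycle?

A vertex is on a directed cycle iff it belongs to a strongly connected component of size ≥ 2 (or has a self-loop).
The vertices on cycles are {ui, ast, cfg, log, auth, core, cache, parser} — 8 in total.

8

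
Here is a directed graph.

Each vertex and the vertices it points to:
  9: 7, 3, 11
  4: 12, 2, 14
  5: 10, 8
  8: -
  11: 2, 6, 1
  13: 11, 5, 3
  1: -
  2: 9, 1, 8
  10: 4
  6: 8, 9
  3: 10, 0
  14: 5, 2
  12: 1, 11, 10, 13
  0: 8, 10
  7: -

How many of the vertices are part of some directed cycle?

A vertex is on a directed cycle iff it belongs to a strongly connected component of size ≥ 2 (or has a self-loop).
The vertices on cycles are {0, 2, 3, 4, 5, 6, 9, 10, 11, 12, 13, 14} — 12 in total.

12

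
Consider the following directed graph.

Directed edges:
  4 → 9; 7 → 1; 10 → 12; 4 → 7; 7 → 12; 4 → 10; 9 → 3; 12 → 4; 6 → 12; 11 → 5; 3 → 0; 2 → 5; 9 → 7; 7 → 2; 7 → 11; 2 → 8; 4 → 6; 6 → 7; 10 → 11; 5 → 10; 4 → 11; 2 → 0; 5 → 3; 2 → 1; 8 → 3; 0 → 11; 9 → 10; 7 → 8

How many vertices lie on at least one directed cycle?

12

A vertex is on a directed cycle iff it belongs to a strongly connected component of size ≥ 2 (or has a self-loop).
The vertices on cycles are {0, 2, 3, 4, 5, 6, 7, 8, 9, 10, 11, 12} — 12 in total.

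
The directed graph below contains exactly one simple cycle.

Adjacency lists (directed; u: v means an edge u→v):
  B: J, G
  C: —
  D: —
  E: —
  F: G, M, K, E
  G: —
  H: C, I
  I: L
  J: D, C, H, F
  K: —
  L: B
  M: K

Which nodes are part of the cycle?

DFS with gray/black marking from I:
I gray
  L gray
    B gray
      J gray
        D gray
        D black
        C gray
        C black
        H gray
          H→C: C black — skip
          H→I: I is gray → back edge
Back edge closes the cycle I → L → B → J → H → I; its vertices are {B, H, I, J, L}.

B, H, I, J, L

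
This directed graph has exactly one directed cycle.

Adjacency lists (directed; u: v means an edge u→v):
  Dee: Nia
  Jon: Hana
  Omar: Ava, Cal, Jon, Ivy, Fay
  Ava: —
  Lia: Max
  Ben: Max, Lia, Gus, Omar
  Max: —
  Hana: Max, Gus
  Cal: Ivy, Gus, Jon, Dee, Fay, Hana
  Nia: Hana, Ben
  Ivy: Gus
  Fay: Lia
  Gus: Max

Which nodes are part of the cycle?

DFS with gray/black marking from Ben:
Ben gray
  Max gray
  Max black
  Lia gray
    Lia→Max: Max black — skip
  Lia black
  Gus gray
    Gus→Max: Max black — skip
  Gus black
  Omar gray
    Ava gray
    Ava black
    Cal gray
      Ivy gray
        Ivy→Gus: Gus black — skip
      Ivy black
      Cal→Gus: Gus black — skip
      Jon gray
        Hana gray
          Hana→Max: Max black — skip
          Hana→Gus: Gus black — skip
        Hana black
      Jon black
      Dee gray
        Nia gray
          Nia→Hana: Hana black — skip
          Nia→Ben: Ben is gray → back edge
Back edge closes the cycle Ben → Omar → Cal → Dee → Nia → Ben; its vertices are {Ben, Cal, Dee, Nia, Omar}.

Ben, Cal, Dee, Nia, Omar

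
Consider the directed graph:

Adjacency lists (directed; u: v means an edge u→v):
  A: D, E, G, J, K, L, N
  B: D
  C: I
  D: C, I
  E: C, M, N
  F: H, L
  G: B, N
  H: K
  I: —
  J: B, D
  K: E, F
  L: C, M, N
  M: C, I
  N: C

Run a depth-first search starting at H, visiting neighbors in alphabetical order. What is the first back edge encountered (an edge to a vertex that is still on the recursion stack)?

DFS from H (visiting neighbors in alphabetical order); mark gray on enter, black on exit:
H gray
  K gray
    E gray
      C gray
        I gray
        I black
      C black
      M gray
        M→C: C black — skip
        M→I: I black — skip
      M black
      N gray
        N→C: C black — skip
      N black
    E black
    F gray
      F→H: H is gray → back edge
First back edge: F → H.

F->H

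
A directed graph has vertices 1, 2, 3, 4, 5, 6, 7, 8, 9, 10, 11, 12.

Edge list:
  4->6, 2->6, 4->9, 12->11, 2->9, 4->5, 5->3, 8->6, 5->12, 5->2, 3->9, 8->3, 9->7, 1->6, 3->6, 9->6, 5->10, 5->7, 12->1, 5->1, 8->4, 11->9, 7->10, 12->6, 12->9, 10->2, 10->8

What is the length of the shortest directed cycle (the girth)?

4

For each vertex v, BFS finds the shortest path from v back to v.
The shortest such closed walk is 4 → 5 → 10 → 8 → 4, length 4.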